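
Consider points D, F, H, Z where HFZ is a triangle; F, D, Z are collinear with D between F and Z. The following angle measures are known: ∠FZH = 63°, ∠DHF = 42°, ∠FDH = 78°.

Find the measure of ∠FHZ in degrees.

1. ∠DFH = 60°  [△HFD]
2. ∠HFZ = 60°  [D on ray FZ]
3. ∠FHZ = 57°  [△HFZ]

∠FHZ = 57°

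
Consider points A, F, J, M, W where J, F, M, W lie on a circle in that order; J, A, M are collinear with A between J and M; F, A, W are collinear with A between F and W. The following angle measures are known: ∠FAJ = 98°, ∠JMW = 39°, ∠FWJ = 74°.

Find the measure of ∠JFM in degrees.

∠JFM = 63°

1. ∠JFW = 39°  [same arc JW]
2. ∠FMJ = 74°  [same arc JF]
3. ∠FJM = 43°  [△JAF]
4. ∠JFM = 63°  [△JFM]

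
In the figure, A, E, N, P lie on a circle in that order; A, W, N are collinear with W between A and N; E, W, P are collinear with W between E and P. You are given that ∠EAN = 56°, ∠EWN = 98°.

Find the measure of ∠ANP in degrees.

1. ∠EPN = 56°  [same arc EN]
2. ∠AWP = 98°  [vertical angles at W]
3. ∠NWP = 82°  [linear pair at W on AN]
4. ∠ANP = 42°  [△NWP]

∠ANP = 42°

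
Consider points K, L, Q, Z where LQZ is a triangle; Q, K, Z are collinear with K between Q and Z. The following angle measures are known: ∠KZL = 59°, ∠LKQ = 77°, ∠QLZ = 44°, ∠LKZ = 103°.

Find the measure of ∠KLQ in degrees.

1. ∠LZQ = 59°  [K on ray ZQ]
2. ∠LQZ = 77°  [△LQZ]
3. ∠KQL = 77°  [K on ray QZ]
4. ∠KLQ = 26°  [△LQK]

∠KLQ = 26°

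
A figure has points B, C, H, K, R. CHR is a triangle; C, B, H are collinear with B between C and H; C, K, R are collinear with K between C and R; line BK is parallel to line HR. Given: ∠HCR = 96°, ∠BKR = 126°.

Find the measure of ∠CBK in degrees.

1. ∠BCK = 96°  [B on CH, K on CR]
2. ∠BKC = 54°  [linear pair at K on CR]
3. ∠CBK = 30°  [△CBK]

∠CBK = 30°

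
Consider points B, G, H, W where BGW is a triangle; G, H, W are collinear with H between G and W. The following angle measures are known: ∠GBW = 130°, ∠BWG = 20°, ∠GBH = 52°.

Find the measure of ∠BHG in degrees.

1. ∠BGW = 30°  [△BGW]
2. ∠BGH = 30°  [H on ray GW]
3. ∠BHG = 98°  [△BGH]

∠BHG = 98°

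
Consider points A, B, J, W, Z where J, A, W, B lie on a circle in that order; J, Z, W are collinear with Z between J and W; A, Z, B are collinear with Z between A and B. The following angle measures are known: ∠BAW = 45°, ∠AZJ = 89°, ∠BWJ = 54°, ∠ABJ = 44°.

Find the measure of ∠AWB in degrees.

∠AWB = 98°

1. ∠BZW = 89°  [vertical angles at Z]
2. ∠ABW = 37°  [△WZB]
3. ∠AWB = 98°  [△AWB]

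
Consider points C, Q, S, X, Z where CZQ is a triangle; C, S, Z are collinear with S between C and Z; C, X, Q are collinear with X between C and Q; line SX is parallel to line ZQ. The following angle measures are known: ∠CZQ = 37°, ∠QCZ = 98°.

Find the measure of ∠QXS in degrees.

1. ∠CQZ = 45°  [△CZQ]
2. ∠CXS = 45°  [SX∥ZQ, corresponding at X]
3. ∠QXS = 135°  [linear pair at X on CQ]

∠QXS = 135°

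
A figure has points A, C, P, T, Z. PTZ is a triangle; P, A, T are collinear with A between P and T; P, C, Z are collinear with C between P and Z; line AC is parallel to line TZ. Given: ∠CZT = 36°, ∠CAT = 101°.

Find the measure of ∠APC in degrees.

∠APC = 65°

1. ∠PZT = 36°  [C on ray ZP]
2. ∠CAP = 79°  [linear pair at A on PT]
3. ∠ACP = 36°  [AC∥TZ, corresponding at C]
4. ∠APC = 65°  [△PAC]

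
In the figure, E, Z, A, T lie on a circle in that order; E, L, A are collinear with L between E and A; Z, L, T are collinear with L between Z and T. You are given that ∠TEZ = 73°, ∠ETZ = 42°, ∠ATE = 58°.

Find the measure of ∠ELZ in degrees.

∠ELZ = 99°

1. ∠EZT = 65°  [△EZT]
2. ∠EAZ = 42°  [same arc EZ]
3. ∠AZE = 122°  [cyclic EZAT, opposite ∠Z+∠T]
4. ∠AEZ = 16°  [△EZA]
5. ∠ELZ = 99°  [△ELZ]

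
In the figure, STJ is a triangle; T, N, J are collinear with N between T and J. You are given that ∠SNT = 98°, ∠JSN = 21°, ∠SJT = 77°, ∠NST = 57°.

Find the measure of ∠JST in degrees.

1. ∠NTS = 25°  [△STN]
2. ∠JTS = 25°  [N on ray TJ]
3. ∠JST = 78°  [△STJ]

∠JST = 78°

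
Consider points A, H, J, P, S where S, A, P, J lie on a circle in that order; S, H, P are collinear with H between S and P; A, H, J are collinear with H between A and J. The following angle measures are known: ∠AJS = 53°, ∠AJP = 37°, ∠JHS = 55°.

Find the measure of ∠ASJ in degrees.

∠ASJ = 109°

1. ∠APS = 53°  [same arc SA]
2. ∠AHP = 55°  [vertical angles at H]
3. ∠JAP = 72°  [△AHP]
4. ∠APJ = 71°  [△APJ]
5. ∠ASJ = 109°  [cyclic SAPJ, opposite ∠S+∠P]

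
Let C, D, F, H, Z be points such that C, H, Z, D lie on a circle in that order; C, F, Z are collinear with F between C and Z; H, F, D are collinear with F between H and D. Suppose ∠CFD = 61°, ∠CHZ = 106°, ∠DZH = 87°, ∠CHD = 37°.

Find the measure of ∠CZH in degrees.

1. ∠DCH = 93°  [cyclic CHZD, opposite ∠C+∠Z]
2. ∠CDH = 50°  [△CHD]
3. ∠CZH = 50°  [same arc CH]

∠CZH = 50°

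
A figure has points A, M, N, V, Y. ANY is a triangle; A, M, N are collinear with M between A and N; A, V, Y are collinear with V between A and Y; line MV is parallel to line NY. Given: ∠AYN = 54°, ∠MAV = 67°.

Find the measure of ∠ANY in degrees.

1. ∠AVM = 54°  [MV∥NY, corresponding at V]
2. ∠AMV = 59°  [△AMV]
3. ∠ANY = 59°  [MV∥NY, corresponding at M]

∠ANY = 59°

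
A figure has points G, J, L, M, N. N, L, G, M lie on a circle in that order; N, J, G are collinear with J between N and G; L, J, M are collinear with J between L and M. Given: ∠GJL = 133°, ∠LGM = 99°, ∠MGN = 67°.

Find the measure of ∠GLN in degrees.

∠GLN = 82°

1. ∠LJN = 47°  [linear pair at J on NG]
2. ∠LNM = 81°  [cyclic NLGM, opposite ∠N+∠G]
3. ∠MLN = 67°  [same arc NM]
4. ∠GNL = 66°  [△NJL]
5. ∠LMN = 32°  [△NLM]
6. ∠LGN = 32°  [same arc NL]
7. ∠GLN = 82°  [△NLG]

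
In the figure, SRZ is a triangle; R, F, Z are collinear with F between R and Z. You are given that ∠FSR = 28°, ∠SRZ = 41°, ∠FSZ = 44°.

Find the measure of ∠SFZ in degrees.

∠SFZ = 69°

1. ∠FRS = 41°  [F on ray RZ]
2. ∠RFS = 111°  [△SRF]
3. ∠SFZ = 69°  [linear pair at F on RZ]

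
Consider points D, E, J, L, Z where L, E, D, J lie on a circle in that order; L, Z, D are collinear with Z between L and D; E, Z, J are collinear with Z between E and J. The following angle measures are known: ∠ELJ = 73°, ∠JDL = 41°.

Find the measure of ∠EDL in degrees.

∠EDL = 66°

1. ∠JEL = 41°  [same arc LJ]
2. ∠EJL = 66°  [△LEJ]
3. ∠EDL = 66°  [same arc LE]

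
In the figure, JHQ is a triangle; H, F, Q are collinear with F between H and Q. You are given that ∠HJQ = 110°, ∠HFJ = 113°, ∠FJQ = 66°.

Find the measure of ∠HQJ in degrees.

1. ∠JFQ = 67°  [linear pair at F on HQ]
2. ∠FQJ = 47°  [△JFQ]
3. ∠HQJ = 47°  [F on ray QH]

∠HQJ = 47°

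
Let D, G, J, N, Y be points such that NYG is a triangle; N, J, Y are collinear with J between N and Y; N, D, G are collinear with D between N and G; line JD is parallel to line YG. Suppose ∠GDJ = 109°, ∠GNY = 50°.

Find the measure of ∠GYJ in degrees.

∠GYJ = 59°

1. ∠JDN = 71°  [linear pair at D on NG]
2. ∠DNJ = 50°  [J on NY, D on NG]
3. ∠DJN = 59°  [△NJD]
4. ∠DJY = 121°  [linear pair at J on NY]
5. ∠GYJ = 59°  [JD∥YG, co-interior at Y–J]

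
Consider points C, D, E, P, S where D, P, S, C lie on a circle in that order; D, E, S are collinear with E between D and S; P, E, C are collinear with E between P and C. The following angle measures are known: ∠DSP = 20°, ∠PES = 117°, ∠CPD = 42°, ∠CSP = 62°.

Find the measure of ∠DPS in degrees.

1. ∠DEP = 63°  [linear pair at E on DS]
2. ∠PDS = 75°  [△DEP]
3. ∠DPS = 85°  [△DPS]

∠DPS = 85°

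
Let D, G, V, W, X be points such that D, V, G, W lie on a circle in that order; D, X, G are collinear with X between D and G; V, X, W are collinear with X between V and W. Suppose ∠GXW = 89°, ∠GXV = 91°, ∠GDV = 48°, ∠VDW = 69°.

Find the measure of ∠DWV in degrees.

∠DWV = 68°

1. ∠DXV = 89°  [vertical angles at X]
2. ∠DVW = 43°  [△DXV]
3. ∠DWV = 68°  [△DVW]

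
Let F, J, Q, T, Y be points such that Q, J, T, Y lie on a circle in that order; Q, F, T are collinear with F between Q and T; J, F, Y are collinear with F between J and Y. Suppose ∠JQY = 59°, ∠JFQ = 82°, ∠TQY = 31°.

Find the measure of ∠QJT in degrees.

1. ∠JTY = 121°  [cyclic QJTY, opposite ∠Q+∠T]
2. ∠JFT = 98°  [linear pair at F on QT]
3. ∠TJY = 31°  [same arc TY]
4. ∠JYT = 28°  [△JTY]
5. ∠JTQ = 51°  [△JFT]
6. ∠JQT = 28°  [same arc JT]
7. ∠QJT = 101°  [△QJT]

∠QJT = 101°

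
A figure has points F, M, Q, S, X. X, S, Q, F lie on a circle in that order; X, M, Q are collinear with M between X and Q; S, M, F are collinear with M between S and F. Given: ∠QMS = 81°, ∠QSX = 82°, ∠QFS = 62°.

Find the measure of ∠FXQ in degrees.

∠FXQ = 63°

1. ∠FMX = 81°  [vertical angles at M]
2. ∠QFX = 98°  [cyclic XSQF, opposite ∠S+∠F]
3. ∠FMQ = 99°  [linear pair at M on XQ]
4. ∠FQX = 19°  [△QMF]
5. ∠FXQ = 63°  [△XQF]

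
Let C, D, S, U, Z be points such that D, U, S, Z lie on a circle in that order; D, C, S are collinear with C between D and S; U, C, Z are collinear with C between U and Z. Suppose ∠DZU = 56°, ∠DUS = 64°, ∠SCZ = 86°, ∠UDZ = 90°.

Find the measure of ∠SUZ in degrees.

∠SUZ = 30°

1. ∠DSU = 56°  [same arc DU]
2. ∠SDU = 60°  [△DUS]
3. ∠USZ = 90°  [cyclic DUSZ, opposite ∠D+∠S]
4. ∠SZU = 60°  [same arc US]
5. ∠SUZ = 30°  [△USZ]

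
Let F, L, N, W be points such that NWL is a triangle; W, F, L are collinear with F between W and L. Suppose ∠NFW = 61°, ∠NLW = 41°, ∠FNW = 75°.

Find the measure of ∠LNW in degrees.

1. ∠FWN = 44°  [△NWF]
2. ∠LWN = 44°  [F on ray WL]
3. ∠LNW = 95°  [△NWL]

∠LNW = 95°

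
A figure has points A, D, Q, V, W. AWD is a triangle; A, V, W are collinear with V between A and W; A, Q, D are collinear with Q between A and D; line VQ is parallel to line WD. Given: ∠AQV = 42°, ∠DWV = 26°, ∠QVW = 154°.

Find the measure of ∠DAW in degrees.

∠DAW = 112°

1. ∠ADW = 42°  [VQ∥WD, corresponding at Q]
2. ∠AWD = 26°  [V on ray WA]
3. ∠DAW = 112°  [△AWD]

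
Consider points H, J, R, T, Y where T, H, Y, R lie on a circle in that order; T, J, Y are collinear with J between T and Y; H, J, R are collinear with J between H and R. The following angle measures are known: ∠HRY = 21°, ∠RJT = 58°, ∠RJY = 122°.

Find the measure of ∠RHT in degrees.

∠RHT = 37°

1. ∠HTY = 21°  [same arc HY]
2. ∠HJT = 122°  [vertical angles at J]
3. ∠RHT = 37°  [△TJH]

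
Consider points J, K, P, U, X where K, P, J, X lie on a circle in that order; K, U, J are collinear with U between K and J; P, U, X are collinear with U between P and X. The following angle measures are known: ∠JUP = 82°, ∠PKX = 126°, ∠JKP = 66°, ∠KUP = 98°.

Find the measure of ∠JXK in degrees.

∠JXK = 104°

1. ∠PJX = 54°  [cyclic KPJX, opposite ∠K+∠J]
2. ∠JXP = 66°  [same arc PJ]
3. ∠JUX = 98°  [vertical angles at U]
4. ∠JPX = 60°  [△PJX]
5. ∠KJX = 16°  [△JUX]
6. ∠JKX = 60°  [same arc JX]
7. ∠JXK = 104°  [△KJX]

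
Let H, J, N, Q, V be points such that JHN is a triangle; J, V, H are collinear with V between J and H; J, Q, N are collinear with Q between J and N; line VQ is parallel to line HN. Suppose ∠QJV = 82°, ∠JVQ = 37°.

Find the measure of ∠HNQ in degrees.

∠HNQ = 61°

1. ∠JQV = 61°  [△JVQ]
2. ∠NQV = 119°  [linear pair at Q on JN]
3. ∠HNQ = 61°  [VQ∥HN, co-interior at N–Q]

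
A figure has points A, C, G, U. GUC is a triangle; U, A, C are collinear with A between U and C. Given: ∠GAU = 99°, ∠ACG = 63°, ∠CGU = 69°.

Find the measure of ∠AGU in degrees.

∠AGU = 33°

1. ∠GCU = 63°  [A on ray CU]
2. ∠CUG = 48°  [△GUC]
3. ∠AUG = 48°  [A on ray UC]
4. ∠AGU = 33°  [△GUA]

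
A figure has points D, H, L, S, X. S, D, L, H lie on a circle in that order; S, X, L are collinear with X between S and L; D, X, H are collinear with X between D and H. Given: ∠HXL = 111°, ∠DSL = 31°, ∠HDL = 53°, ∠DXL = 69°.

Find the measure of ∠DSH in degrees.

∠DSH = 84°

1. ∠DXS = 111°  [vertical angles at X]
2. ∠HXS = 69°  [linear pair at X on SL]
3. ∠HDS = 38°  [△SXD]
4. ∠HSL = 53°  [same arc LH]
5. ∠DHS = 58°  [△SXH]
6. ∠DSH = 84°  [△SDH]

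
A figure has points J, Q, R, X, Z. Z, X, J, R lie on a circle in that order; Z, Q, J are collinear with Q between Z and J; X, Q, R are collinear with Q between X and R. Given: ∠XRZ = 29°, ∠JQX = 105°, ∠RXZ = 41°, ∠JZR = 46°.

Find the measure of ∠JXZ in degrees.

1. ∠XJZ = 29°  [same arc ZX]
2. ∠XQZ = 75°  [linear pair at Q on ZJ]
3. ∠JZX = 64°  [△ZQX]
4. ∠JXZ = 87°  [△ZXJ]

∠JXZ = 87°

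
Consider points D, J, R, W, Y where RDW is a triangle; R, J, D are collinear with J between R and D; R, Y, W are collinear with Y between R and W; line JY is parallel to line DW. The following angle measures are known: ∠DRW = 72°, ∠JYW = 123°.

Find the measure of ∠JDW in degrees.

1. ∠JRY = 72°  [J on RD, Y on RW]
2. ∠JYR = 57°  [linear pair at Y on RW]
3. ∠RJY = 51°  [△RJY]
4. ∠DJY = 129°  [linear pair at J on RD]
5. ∠JDW = 51°  [JY∥DW, co-interior at D–J]

∠JDW = 51°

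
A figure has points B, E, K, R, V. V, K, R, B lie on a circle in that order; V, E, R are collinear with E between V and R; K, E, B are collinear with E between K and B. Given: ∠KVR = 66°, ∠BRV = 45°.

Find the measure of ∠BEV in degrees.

∠BEV = 111°

1. ∠KBR = 66°  [same arc KR]
2. ∠BER = 69°  [△REB]
3. ∠BEV = 111°  [linear pair at E on VR]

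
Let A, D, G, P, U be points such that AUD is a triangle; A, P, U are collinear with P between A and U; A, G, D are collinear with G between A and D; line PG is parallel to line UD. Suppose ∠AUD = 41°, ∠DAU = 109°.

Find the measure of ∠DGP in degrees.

∠DGP = 150°

1. ∠ADU = 30°  [△AUD]
2. ∠AGP = 30°  [PG∥UD, corresponding at G]
3. ∠DGP = 150°  [linear pair at G on AD]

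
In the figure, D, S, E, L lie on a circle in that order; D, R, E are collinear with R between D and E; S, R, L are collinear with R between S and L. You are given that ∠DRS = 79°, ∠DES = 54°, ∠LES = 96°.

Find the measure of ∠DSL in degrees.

∠DSL = 42°

1. ∠DLS = 54°  [same arc DS]
2. ∠LDS = 84°  [cyclic DSEL, opposite ∠D+∠E]
3. ∠DSL = 42°  [△DSL]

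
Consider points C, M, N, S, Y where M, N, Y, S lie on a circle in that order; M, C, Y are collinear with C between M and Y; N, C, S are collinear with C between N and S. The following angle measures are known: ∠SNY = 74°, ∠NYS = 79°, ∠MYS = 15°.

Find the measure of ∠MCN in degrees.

∠MCN = 138°

1. ∠NSY = 27°  [△NYS]
2. ∠MNS = 15°  [same arc MS]
3. ∠NMY = 27°  [same arc NY]
4. ∠MCN = 138°  [△MCN]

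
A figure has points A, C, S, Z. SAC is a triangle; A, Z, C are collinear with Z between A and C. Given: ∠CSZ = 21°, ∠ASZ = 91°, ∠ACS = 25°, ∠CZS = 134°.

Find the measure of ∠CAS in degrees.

1. ∠AZS = 46°  [linear pair at Z on AC]
2. ∠SAZ = 43°  [△SAZ]
3. ∠CAS = 43°  [Z on ray AC]

∠CAS = 43°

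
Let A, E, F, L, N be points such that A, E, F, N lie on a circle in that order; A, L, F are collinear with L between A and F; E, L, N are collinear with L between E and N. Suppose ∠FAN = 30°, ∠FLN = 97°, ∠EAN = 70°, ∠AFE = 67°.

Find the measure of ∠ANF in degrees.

1. ∠FEN = 30°  [same arc FN]
2. ∠EFN = 110°  [cyclic AEFN, opposite ∠A+∠F]
3. ∠ENF = 40°  [△EFN]
4. ∠AFN = 43°  [△FLN]
5. ∠ANF = 107°  [△AFN]

∠ANF = 107°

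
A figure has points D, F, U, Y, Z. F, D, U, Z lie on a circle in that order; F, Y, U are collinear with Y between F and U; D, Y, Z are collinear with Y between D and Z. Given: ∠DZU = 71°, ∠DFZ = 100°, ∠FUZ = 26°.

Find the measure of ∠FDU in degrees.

1. ∠DFU = 71°  [same arc DU]
2. ∠DUZ = 80°  [cyclic FDUZ, opposite ∠F+∠U]
3. ∠FDZ = 26°  [same arc FZ]
4. ∠DYF = 83°  [△FYD]
5. ∠UDZ = 29°  [△DUZ]
6. ∠DYU = 97°  [linear pair at Y on FU]
7. ∠DUF = 54°  [△DYU]
8. ∠FDU = 55°  [△FDU]

∠FDU = 55°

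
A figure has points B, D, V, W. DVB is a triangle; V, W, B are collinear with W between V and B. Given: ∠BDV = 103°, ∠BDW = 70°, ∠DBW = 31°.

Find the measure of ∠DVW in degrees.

1. ∠DBV = 31°  [W on ray BV]
2. ∠BVD = 46°  [△DVB]
3. ∠DVW = 46°  [W on ray VB]

∠DVW = 46°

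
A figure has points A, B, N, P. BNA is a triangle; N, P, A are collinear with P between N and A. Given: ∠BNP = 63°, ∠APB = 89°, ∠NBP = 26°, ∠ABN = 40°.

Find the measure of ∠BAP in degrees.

∠BAP = 77°

1. ∠ANB = 63°  [P on ray NA]
2. ∠BAN = 77°  [△BNA]
3. ∠BAP = 77°  [P on ray AN]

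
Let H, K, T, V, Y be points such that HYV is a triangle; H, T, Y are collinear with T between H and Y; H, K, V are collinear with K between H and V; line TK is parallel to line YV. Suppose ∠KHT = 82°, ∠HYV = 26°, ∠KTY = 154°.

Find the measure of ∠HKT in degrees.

1. ∠VHY = 82°  [T on HY, K on HV]
2. ∠HVY = 72°  [△HYV]
3. ∠HKT = 72°  [TK∥YV, corresponding at K]

∠HKT = 72°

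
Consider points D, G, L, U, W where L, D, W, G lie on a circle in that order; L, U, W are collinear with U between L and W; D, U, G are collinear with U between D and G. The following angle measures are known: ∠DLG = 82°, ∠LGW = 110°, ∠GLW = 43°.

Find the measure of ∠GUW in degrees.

1. ∠DWG = 98°  [cyclic LDWG, opposite ∠L+∠W]
2. ∠GWL = 27°  [△LWG]
3. ∠GDW = 43°  [same arc WG]
4. ∠DGW = 39°  [△DWG]
5. ∠GUW = 114°  [△WUG]

∠GUW = 114°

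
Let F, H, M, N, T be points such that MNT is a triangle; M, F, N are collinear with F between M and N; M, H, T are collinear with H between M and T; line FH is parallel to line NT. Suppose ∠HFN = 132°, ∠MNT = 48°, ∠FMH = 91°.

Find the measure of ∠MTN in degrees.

1. ∠HFM = 48°  [linear pair at F on MN]
2. ∠FHM = 41°  [△MFH]
3. ∠MTN = 41°  [FH∥NT, corresponding at H]

∠MTN = 41°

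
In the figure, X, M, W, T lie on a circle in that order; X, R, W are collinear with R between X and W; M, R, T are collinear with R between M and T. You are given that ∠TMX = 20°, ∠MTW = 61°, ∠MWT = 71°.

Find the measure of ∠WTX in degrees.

∠WTX = 112°

1. ∠TWX = 20°  [same arc XT]
2. ∠TMW = 48°  [△MWT]
3. ∠TXW = 48°  [same arc WT]
4. ∠WTX = 112°  [△XWT]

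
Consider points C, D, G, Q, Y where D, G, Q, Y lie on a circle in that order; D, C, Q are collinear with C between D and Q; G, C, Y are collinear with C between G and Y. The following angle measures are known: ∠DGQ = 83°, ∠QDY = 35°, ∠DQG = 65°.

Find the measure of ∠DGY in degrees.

∠DGY = 48°

1. ∠DYQ = 97°  [cyclic DGQY, opposite ∠G+∠Y]
2. ∠DQY = 48°  [△DQY]
3. ∠DGY = 48°  [same arc DY]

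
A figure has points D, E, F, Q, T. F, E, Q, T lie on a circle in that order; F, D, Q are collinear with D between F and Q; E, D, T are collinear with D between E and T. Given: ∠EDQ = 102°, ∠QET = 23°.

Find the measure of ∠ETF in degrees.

1. ∠FDT = 102°  [vertical angles at D]
2. ∠QFT = 23°  [same arc QT]
3. ∠ETF = 55°  [△FDT]

∠ETF = 55°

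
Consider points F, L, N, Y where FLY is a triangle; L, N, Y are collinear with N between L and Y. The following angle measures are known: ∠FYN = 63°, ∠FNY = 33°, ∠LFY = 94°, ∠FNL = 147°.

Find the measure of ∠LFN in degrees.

∠LFN = 10°

1. ∠FYL = 63°  [N on ray YL]
2. ∠FLY = 23°  [△FLY]
3. ∠FLN = 23°  [N on ray LY]
4. ∠LFN = 10°  [△FLN]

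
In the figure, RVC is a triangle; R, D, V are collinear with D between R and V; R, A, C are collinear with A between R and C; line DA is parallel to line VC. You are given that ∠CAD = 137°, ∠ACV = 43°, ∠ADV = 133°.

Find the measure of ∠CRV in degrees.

1. ∠DAR = 43°  [linear pair at A on RC]
2. ∠ADR = 47°  [linear pair at D on RV]
3. ∠ARD = 90°  [△RDA]
4. ∠CRV = 90°  [D on RV, A on RC]

∠CRV = 90°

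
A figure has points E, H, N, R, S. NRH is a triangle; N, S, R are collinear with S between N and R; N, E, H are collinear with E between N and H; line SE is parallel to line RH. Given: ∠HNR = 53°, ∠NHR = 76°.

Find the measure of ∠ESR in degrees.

1. ∠HRN = 51°  [△NRH]
2. ∠ESN = 51°  [SE∥RH, corresponding at S]
3. ∠ESR = 129°  [linear pair at S on NR]

∠ESR = 129°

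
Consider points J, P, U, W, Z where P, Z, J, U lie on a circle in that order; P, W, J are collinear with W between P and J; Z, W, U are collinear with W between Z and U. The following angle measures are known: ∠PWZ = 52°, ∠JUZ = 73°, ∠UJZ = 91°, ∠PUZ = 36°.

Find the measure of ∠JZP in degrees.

∠JZP = 71°

1. ∠JPZ = 73°  [same arc ZJ]
2. ∠PJZ = 36°  [same arc PZ]
3. ∠JZP = 71°  [△PZJ]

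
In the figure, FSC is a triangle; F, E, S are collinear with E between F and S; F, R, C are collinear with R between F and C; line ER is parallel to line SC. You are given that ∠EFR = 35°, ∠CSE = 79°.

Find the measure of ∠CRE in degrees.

1. ∠CFS = 35°  [E on FS, R on FC]
2. ∠CSF = 79°  [E on ray SF]
3. ∠FCS = 66°  [△FSC]
4. ∠ERF = 66°  [ER∥SC, corresponding at R]
5. ∠CRE = 114°  [linear pair at R on FC]

∠CRE = 114°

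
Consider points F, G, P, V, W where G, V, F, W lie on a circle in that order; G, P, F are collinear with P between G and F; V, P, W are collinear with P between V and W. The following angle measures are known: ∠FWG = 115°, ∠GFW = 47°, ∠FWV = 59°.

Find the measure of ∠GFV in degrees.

∠GFV = 56°

1. ∠FVG = 65°  [cyclic GVFW, opposite ∠V+∠W]
2. ∠FGV = 59°  [same arc VF]
3. ∠GFV = 56°  [△GVF]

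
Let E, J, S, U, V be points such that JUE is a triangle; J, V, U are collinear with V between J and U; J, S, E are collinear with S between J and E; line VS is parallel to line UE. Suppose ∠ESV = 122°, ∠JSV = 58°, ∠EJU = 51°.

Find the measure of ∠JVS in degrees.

∠JVS = 71°

1. ∠JEU = 58°  [VS∥UE, corresponding at S]
2. ∠EUJ = 71°  [△JUE]
3. ∠JVS = 71°  [VS∥UE, corresponding at V]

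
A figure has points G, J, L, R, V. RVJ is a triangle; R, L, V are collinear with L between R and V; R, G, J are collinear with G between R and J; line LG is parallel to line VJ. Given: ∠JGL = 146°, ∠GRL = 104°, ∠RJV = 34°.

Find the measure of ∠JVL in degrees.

1. ∠JRV = 104°  [L on RV, G on RJ]
2. ∠JVR = 42°  [△RVJ]
3. ∠JVL = 42°  [L on ray VR]

∠JVL = 42°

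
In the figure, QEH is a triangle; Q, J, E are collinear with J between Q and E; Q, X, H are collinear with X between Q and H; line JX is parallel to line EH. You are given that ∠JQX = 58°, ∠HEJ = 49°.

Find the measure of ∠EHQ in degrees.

1. ∠EQH = 58°  [J on QE, X on QH]
2. ∠HEQ = 49°  [J on ray EQ]
3. ∠EHQ = 73°  [△QEH]

∠EHQ = 73°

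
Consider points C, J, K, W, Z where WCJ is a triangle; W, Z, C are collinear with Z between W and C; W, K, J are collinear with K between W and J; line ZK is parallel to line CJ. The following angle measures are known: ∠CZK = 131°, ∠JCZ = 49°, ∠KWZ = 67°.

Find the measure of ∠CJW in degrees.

1. ∠JCW = 49°  [Z on ray CW]
2. ∠CWJ = 67°  [Z on WC, K on WJ]
3. ∠CJW = 64°  [△WCJ]

∠CJW = 64°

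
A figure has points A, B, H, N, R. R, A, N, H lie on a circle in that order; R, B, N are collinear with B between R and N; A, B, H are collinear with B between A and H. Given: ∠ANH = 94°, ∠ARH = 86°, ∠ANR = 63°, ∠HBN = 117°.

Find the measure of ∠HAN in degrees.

1. ∠AHR = 63°  [same arc RA]
2. ∠HBR = 63°  [linear pair at B on RN]
3. ∠HRN = 54°  [△RBH]
4. ∠HAN = 54°  [same arc NH]

∠HAN = 54°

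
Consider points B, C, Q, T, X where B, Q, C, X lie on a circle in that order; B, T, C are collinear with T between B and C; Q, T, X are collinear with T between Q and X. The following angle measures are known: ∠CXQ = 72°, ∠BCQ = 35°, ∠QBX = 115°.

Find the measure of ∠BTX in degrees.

1. ∠CBQ = 72°  [same arc QC]
2. ∠BXQ = 35°  [same arc BQ]
3. ∠BQX = 30°  [△BQX]
4. ∠BTQ = 78°  [△BTQ]
5. ∠CTX = 78°  [vertical angles at T]
6. ∠BTX = 102°  [linear pair at T on BC]

∠BTX = 102°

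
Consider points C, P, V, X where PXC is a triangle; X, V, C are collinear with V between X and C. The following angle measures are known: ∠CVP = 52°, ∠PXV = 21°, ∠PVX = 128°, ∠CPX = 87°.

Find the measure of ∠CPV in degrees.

∠CPV = 56°

1. ∠CXP = 21°  [V on ray XC]
2. ∠PCX = 72°  [△PXC]
3. ∠PCV = 72°  [V on ray CX]
4. ∠CPV = 56°  [△PVC]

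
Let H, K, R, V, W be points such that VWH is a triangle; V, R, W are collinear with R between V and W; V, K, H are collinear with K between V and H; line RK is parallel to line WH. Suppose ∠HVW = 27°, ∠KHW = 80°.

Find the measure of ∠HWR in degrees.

1. ∠VHW = 80°  [K on ray HV]
2. ∠HWV = 73°  [△VWH]
3. ∠HWR = 73°  [R on ray WV]

∠HWR = 73°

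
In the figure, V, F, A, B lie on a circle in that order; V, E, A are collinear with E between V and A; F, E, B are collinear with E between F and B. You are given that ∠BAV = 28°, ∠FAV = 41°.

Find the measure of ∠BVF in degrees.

1. ∠BFV = 28°  [same arc VB]
2. ∠FBV = 41°  [same arc VF]
3. ∠BVF = 111°  [△VFB]

∠BVF = 111°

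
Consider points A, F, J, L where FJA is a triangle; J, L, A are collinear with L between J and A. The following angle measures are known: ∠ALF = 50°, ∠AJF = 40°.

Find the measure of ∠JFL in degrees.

∠JFL = 10°

1. ∠FLJ = 130°  [linear pair at L on JA]
2. ∠FJL = 40°  [L on ray JA]
3. ∠JFL = 10°  [△FJL]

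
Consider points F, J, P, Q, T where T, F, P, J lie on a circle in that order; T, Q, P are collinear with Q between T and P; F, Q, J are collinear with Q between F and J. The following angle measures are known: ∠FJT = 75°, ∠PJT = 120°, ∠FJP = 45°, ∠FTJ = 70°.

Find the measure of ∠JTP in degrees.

∠JTP = 25°

1. ∠JFT = 35°  [△TFJ]
2. ∠JPT = 35°  [same arc TJ]
3. ∠JTP = 25°  [△TPJ]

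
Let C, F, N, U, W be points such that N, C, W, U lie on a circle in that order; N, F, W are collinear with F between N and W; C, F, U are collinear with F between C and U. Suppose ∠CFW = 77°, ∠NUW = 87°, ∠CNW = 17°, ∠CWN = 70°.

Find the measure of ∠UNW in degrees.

∠UNW = 33°

1. ∠NFU = 77°  [vertical angles at F]
2. ∠CUN = 70°  [same arc NC]
3. ∠UNW = 33°  [△NFU]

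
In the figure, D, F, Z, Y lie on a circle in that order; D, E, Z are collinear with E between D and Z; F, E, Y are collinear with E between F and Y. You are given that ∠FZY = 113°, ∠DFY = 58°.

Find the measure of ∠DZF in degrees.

∠DZF = 55°

1. ∠FDY = 67°  [cyclic DFZY, opposite ∠D+∠Z]
2. ∠DYF = 55°  [△DFY]
3. ∠DZF = 55°  [same arc DF]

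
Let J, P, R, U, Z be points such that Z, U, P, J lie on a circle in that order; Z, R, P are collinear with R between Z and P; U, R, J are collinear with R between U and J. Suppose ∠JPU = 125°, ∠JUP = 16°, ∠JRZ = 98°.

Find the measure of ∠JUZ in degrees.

1. ∠JZU = 55°  [cyclic ZUPJ, opposite ∠Z+∠P]
2. ∠JZP = 16°  [same arc PJ]
3. ∠UJZ = 66°  [△ZRJ]
4. ∠JUZ = 59°  [△ZUJ]

∠JUZ = 59°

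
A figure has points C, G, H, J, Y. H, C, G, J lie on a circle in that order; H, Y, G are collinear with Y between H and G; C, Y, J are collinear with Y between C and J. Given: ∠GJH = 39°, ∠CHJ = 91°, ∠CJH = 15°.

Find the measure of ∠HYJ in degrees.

∠HYJ = 98°

1. ∠HCJ = 74°  [△HCJ]
2. ∠HGJ = 74°  [same arc HJ]
3. ∠GHJ = 67°  [△HGJ]
4. ∠HYJ = 98°  [△HYJ]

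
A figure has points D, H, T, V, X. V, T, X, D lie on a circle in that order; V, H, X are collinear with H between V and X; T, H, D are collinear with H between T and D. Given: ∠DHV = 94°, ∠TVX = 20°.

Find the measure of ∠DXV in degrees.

∠DXV = 74°

1. ∠DHX = 86°  [linear pair at H on VX]
2. ∠TDX = 20°  [same arc TX]
3. ∠DXV = 74°  [△XHD]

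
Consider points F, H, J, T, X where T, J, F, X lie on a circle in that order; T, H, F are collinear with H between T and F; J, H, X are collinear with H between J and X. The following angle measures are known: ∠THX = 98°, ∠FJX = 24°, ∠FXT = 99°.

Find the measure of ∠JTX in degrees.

∠JTX = 65°

1. ∠FTX = 24°  [same arc FX]
2. ∠TFX = 57°  [△TFX]
3. ∠JXT = 58°  [△THX]
4. ∠TJX = 57°  [same arc TX]
5. ∠JTX = 65°  [△TJX]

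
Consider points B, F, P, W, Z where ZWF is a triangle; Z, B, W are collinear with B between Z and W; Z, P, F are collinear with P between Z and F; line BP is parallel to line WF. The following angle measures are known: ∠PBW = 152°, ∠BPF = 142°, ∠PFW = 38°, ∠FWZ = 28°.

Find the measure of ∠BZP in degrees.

∠BZP = 114°

1. ∠PBZ = 28°  [linear pair at B on ZW]
2. ∠BPZ = 38°  [linear pair at P on ZF]
3. ∠BZP = 114°  [△ZBP]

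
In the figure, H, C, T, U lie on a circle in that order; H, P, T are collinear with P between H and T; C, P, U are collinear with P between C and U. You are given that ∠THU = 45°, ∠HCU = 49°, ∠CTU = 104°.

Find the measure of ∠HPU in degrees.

1. ∠TCU = 45°  [same arc TU]
2. ∠HTU = 49°  [same arc HU]
3. ∠CUT = 31°  [△CTU]
4. ∠TPU = 100°  [△TPU]
5. ∠HPU = 80°  [linear pair at P on HT]

∠HPU = 80°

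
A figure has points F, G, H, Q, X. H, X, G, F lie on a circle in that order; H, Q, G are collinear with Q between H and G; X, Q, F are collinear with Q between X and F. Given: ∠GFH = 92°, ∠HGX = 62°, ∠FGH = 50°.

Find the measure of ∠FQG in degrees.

1. ∠FHG = 38°  [△HGF]
2. ∠HFX = 62°  [same arc HX]
3. ∠FQH = 80°  [△HQF]
4. ∠FQG = 100°  [linear pair at Q on HG]

∠FQG = 100°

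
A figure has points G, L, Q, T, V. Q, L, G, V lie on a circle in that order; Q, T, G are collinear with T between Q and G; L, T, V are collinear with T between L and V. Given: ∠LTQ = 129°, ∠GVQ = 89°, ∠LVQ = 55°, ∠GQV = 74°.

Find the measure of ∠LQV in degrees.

∠LQV = 108°

1. ∠QGV = 17°  [△QGV]
2. ∠QLV = 17°  [same arc QV]
3. ∠LQV = 108°  [△QLV]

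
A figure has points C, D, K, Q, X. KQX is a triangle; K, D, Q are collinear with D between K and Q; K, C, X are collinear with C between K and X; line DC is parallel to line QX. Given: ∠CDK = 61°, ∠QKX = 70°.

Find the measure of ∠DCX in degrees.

1. ∠KQX = 61°  [DC∥QX, corresponding at D]
2. ∠KXQ = 49°  [△KQX]
3. ∠DCK = 49°  [DC∥QX, corresponding at C]
4. ∠DCX = 131°  [linear pair at C on KX]

∠DCX = 131°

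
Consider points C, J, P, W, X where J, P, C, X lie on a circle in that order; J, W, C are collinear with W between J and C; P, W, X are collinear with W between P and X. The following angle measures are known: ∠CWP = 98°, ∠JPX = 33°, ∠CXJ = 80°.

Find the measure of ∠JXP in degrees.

∠JXP = 15°

1. ∠JWX = 98°  [vertical angles at W]
2. ∠JCX = 33°  [same arc JX]
3. ∠CJX = 67°  [△JCX]
4. ∠JXP = 15°  [△JWX]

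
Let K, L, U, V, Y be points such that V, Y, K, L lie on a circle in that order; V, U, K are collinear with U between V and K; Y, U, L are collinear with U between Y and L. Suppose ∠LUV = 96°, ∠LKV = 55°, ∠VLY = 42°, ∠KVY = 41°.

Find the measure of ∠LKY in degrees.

1. ∠KUY = 96°  [vertical angles at U]
2. ∠KUL = 84°  [linear pair at U on VK]
3. ∠KLY = 41°  [△KUL]
4. ∠VKY = 42°  [same arc VY]
5. ∠KYL = 42°  [△YUK]
6. ∠LKY = 97°  [△YKL]

∠LKY = 97°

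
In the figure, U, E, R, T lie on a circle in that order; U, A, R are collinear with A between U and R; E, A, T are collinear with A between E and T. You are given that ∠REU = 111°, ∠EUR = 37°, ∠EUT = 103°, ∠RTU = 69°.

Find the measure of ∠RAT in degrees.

∠RAT = 98°

1. ∠ERU = 32°  [△UER]
2. ∠ETR = 37°  [same arc ER]
3. ∠ETU = 32°  [same arc UE]
4. ∠TEU = 45°  [△UET]
5. ∠TRU = 45°  [same arc UT]
6. ∠RAT = 98°  [△RAT]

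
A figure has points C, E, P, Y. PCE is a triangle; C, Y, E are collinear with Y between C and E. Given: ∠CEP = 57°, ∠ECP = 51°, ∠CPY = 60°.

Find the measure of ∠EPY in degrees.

1. ∠PEY = 57°  [Y on ray EC]
2. ∠PCY = 51°  [Y on ray CE]
3. ∠CYP = 69°  [△PCY]
4. ∠EYP = 111°  [linear pair at Y on CE]
5. ∠EPY = 12°  [△PYE]

∠EPY = 12°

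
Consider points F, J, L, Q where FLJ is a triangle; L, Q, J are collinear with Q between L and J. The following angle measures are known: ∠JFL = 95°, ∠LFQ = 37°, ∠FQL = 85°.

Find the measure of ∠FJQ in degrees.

∠FJQ = 27°

1. ∠FLQ = 58°  [△FLQ]
2. ∠FLJ = 58°  [Q on ray LJ]
3. ∠FJL = 27°  [△FLJ]
4. ∠FJQ = 27°  [Q on ray JL]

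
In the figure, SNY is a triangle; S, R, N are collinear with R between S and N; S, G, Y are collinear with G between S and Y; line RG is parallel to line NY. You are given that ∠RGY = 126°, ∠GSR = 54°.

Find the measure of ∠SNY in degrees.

∠SNY = 72°

1. ∠RGS = 54°  [linear pair at G on SY]
2. ∠GRS = 72°  [△SRG]
3. ∠SNY = 72°  [RG∥NY, corresponding at R]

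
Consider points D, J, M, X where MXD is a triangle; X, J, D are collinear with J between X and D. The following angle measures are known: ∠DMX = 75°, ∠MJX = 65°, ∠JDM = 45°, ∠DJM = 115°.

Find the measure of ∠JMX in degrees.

∠JMX = 55°

1. ∠MDX = 45°  [J on ray DX]
2. ∠DXM = 60°  [△MXD]
3. ∠JXM = 60°  [J on ray XD]
4. ∠JMX = 55°  [△MXJ]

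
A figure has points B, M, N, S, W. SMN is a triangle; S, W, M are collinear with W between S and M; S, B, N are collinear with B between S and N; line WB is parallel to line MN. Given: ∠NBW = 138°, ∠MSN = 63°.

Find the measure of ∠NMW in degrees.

∠NMW = 75°

1. ∠SBW = 42°  [linear pair at B on SN]
2. ∠BSW = 63°  [W on SM, B on SN]
3. ∠BWS = 75°  [△SWB]
4. ∠BWM = 105°  [linear pair at W on SM]
5. ∠NMW = 75°  [WB∥MN, co-interior at M–W]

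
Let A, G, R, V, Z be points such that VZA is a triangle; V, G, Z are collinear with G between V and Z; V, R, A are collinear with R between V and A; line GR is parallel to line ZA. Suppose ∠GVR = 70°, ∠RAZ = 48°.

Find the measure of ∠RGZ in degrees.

1. ∠AVZ = 70°  [G on VZ, R on VA]
2. ∠VAZ = 48°  [R on ray AV]
3. ∠AZV = 62°  [△VZA]
4. ∠RGV = 62°  [GR∥ZA, corresponding at G]
5. ∠RGZ = 118°  [linear pair at G on VZ]

∠RGZ = 118°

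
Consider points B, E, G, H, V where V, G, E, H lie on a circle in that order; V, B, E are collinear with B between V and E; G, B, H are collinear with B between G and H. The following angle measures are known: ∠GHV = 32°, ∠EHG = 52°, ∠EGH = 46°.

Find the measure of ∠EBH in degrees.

∠EBH = 78°

1. ∠EVH = 46°  [same arc EH]
2. ∠HBV = 102°  [△VBH]
3. ∠EBH = 78°  [linear pair at B on VE]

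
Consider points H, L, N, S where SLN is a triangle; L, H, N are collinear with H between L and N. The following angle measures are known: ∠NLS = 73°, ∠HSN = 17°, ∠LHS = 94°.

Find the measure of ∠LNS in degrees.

∠LNS = 77°

1. ∠NHS = 86°  [linear pair at H on LN]
2. ∠HNS = 77°  [△SHN]
3. ∠LNS = 77°  [H on ray NL]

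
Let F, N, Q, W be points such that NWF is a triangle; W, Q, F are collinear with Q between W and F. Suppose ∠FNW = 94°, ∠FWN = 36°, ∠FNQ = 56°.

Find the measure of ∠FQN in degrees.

1. ∠NFW = 50°  [△NWF]
2. ∠NFQ = 50°  [Q on ray FW]
3. ∠FQN = 74°  [△NQF]

∠FQN = 74°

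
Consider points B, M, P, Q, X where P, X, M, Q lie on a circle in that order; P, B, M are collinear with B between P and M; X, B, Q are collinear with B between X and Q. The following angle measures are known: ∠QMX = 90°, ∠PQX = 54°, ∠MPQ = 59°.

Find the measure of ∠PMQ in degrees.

∠PMQ = 36°

1. ∠QPX = 90°  [cyclic PXMQ, opposite ∠P+∠M]
2. ∠PXQ = 36°  [△PXQ]
3. ∠PMQ = 36°  [same arc PQ]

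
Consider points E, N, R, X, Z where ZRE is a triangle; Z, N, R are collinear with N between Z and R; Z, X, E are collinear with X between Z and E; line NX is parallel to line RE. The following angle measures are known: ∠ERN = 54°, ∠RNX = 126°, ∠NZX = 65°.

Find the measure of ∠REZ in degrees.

1. ∠ERZ = 54°  [N on ray RZ]
2. ∠EZR = 65°  [N on ZR, X on ZE]
3. ∠REZ = 61°  [△ZRE]

∠REZ = 61°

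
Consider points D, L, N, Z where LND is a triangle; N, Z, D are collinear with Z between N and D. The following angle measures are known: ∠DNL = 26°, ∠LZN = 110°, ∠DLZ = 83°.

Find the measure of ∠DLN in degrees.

∠DLN = 127°

1. ∠DZL = 70°  [linear pair at Z on ND]
2. ∠LDZ = 27°  [△LZD]
3. ∠LDN = 27°  [Z on ray DN]
4. ∠DLN = 127°  [△LND]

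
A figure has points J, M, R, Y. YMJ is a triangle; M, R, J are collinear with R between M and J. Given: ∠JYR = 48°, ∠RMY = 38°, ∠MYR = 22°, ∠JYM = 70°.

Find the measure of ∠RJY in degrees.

∠RJY = 72°

1. ∠JMY = 38°  [R on ray MJ]
2. ∠MJY = 72°  [△YMJ]
3. ∠RJY = 72°  [R on ray JM]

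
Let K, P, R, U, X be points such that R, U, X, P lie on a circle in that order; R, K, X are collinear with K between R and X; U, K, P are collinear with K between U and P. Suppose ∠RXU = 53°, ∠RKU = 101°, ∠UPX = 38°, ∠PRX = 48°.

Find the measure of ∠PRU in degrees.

1. ∠RPU = 53°  [same arc RU]
2. ∠URX = 38°  [same arc UX]
3. ∠PUR = 41°  [△RKU]
4. ∠PRU = 86°  [△RUP]

∠PRU = 86°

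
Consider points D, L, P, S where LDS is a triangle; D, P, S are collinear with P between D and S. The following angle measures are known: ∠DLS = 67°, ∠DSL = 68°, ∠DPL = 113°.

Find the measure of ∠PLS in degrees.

∠PLS = 45°

1. ∠LSP = 68°  [P on ray SD]
2. ∠LPS = 67°  [linear pair at P on DS]
3. ∠PLS = 45°  [△LPS]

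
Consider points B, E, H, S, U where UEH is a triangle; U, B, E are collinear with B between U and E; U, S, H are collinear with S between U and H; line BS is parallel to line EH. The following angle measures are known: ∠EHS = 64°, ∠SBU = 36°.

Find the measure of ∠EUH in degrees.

1. ∠EHU = 64°  [S on ray HU]
2. ∠HEU = 36°  [BS∥EH, corresponding at B]
3. ∠EUH = 80°  [△UEH]

∠EUH = 80°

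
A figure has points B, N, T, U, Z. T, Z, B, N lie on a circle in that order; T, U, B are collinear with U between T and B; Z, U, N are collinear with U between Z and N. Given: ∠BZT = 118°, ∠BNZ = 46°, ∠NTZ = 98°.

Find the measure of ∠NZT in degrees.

∠NZT = 66°

1. ∠BTZ = 46°  [same arc ZB]
2. ∠TBZ = 16°  [△TZB]
3. ∠TNZ = 16°  [same arc TZ]
4. ∠NZT = 66°  [△TZN]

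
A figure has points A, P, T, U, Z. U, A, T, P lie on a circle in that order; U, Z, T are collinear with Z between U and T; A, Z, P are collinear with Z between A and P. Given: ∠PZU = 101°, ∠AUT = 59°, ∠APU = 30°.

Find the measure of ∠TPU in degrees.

1. ∠PZT = 79°  [linear pair at Z on UT]
2. ∠PUT = 49°  [△UZP]
3. ∠APT = 59°  [same arc AT]
4. ∠PTU = 42°  [△TZP]
5. ∠TPU = 89°  [△UTP]

∠TPU = 89°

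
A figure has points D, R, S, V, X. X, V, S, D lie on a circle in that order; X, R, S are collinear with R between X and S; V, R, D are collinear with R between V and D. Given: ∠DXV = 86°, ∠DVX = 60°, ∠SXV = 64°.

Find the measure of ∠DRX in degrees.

∠DRX = 124°

1. ∠DSX = 60°  [same arc XD]
2. ∠SDV = 64°  [same arc VS]
3. ∠DRS = 56°  [△SRD]
4. ∠DRX = 124°  [linear pair at R on XS]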